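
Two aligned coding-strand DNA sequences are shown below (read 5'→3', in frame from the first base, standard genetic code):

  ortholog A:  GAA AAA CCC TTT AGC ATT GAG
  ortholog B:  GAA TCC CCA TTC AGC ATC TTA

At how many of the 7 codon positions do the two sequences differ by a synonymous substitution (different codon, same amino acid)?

3

Codon 1: GAA Glu / GAA Glu — identical.
Codon 2: AAA Lys / TCC Ser — nonsynonymous.
Codon 3: CCC Pro / CCA Pro — synonymous.
Codon 4: TTT Phe / TTC Phe — synonymous.
Codon 5: AGC Ser / AGC Ser — identical.
Codon 6: ATT Ile / ATC Ile — synonymous.
Codon 7: GAG Glu / TTA Leu — nonsynonymous.
Synonymous differences: 3.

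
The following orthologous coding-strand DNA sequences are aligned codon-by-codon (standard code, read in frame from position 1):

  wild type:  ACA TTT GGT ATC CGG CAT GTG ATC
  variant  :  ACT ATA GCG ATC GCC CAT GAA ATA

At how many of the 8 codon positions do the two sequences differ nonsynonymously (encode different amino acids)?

Codon 1: ACA Thr / ACT Thr — synonymous.
Codon 2: TTT Phe / ATA Ile — nonsynonymous.
Codon 3: GGT Gly / GCG Ala — nonsynonymous.
Codon 4: ATC Ile / ATC Ile — identical.
Codon 5: CGG Arg / GCC Ala — nonsynonymous.
Codon 6: CAT His / CAT His — identical.
Codon 7: GTG Val / GAA Glu — nonsynonymous.
Codon 8: ATC Ile / ATA Ile — synonymous.
Nonsynonymous differences: 4.

4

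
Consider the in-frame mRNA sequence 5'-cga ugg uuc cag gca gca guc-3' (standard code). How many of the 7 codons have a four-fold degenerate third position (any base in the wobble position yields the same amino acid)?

4

Codon 1 CGA (Arg): third position 4-fold.
Codon 2 UGG (Trp): third position 1-fold.
Codon 3 UUC (Phe): third position 2-fold.
Codon 4 CAG (Gln): third position 2-fold.
Codon 5 GCA (Ala): third position 4-fold.
Codon 6 GCA (Ala): third position 4-fold.
Codon 7 GUC (Val): third position 4-fold.
Four-fold degenerate third positions: 4.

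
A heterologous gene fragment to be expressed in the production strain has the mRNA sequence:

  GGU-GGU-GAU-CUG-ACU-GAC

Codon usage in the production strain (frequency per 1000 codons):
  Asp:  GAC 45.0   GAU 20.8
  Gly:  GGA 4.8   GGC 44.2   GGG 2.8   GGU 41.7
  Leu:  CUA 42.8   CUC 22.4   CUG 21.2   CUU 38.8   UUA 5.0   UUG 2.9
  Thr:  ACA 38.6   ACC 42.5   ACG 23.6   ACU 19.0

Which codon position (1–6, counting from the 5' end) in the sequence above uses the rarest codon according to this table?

Codon 1 GGU (Gly): 41.7 per 1000.
Codon 2 GGU (Gly): 41.7 per 1000.
Codon 3 GAU (Asp): 20.8 per 1000.
Codon 4 CUG (Leu): 21.2 per 1000.
Codon 5 ACU (Thr): 19.0 per 1000.
Codon 6 GAC (Asp): 45.0 per 1000.
Lowest frequency is 19.0 at codon 5.

5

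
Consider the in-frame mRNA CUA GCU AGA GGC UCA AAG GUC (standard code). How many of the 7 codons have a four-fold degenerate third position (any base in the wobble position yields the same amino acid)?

5

Codon 1 CUA (Leu): third position 4-fold.
Codon 2 GCU (Ala): third position 4-fold.
Codon 3 AGA (Arg): third position 2-fold.
Codon 4 GGC (Gly): third position 4-fold.
Codon 5 UCA (Ser): third position 4-fold.
Codon 6 AAG (Lys): third position 2-fold.
Codon 7 GUC (Val): third position 4-fold.
Four-fold degenerate third positions: 5.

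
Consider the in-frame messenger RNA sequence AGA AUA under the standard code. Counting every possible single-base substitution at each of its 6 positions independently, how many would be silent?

Codon 1 (AGA, Arg): 2 synonymous substitutions.
Codon 2 (AUA, Ile): 2 synonymous substitutions.
Total: 2 + 2 = 4.

4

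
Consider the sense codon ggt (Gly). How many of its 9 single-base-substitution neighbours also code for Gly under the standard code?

Position 1: none → 0 synonymous.
Position 2: none → 0 synonymous.
Position 3: GGC, GGA, GGG → 3 synonymous.
Total: 0 + 0 + 3 = 3.

3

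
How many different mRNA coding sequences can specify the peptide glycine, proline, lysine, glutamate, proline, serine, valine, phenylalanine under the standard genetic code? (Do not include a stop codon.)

12288

Gly: 4 codons.
Pro: 4 codons.
Lys: 2 codons.
Glu: 2 codons.
Pro: 4 codons.
Ser: 6 codons.
Val: 4 codons.
Phe: 2 codons.
4 × 4 × 2 × 2 × 4 × 6 × 4 × 2 = 12288.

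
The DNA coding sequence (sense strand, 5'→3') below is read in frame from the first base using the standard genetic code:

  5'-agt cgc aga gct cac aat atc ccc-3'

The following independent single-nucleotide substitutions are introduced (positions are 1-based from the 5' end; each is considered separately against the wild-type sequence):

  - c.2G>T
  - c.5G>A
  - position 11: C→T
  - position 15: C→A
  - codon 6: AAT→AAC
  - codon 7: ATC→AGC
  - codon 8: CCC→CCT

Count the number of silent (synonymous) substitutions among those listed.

Codon 1: AGT (Ser) → ATT (Ile) — missense.
Codon 2: CGC (Arg) → CAC (His) — missense.
Codon 4: GCT (Ala) → GTT (Val) — missense.
Codon 5: CAC (His) → CAA (Gln) — missense.
Codon 6: AAT (Asn) → AAC (Asn) — synonymous.
Codon 7: ATC (Ile) → AGC (Ser) — missense.
Codon 8: CCC (Pro) → CCT (Pro) — synonymous.
Synonymous: 2 of 7.

2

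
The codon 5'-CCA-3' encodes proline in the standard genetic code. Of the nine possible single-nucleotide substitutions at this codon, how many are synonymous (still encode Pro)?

Position 1: none → 0 synonymous.
Position 2: none → 0 synonymous.
Position 3: CCU, CCC, CCG → 3 synonymous.
Total: 0 + 0 + 3 = 3.

3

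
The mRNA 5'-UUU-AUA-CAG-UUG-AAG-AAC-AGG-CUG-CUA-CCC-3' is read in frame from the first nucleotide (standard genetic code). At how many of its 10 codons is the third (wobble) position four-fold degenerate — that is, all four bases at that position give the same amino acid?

3

Codon 1 UUU (Phe): third position 2-fold.
Codon 2 AUA (Ile): third position 3-fold.
Codon 3 CAG (Gln): third position 2-fold.
Codon 4 UUG (Leu): third position 2-fold.
Codon 5 AAG (Lys): third position 2-fold.
Codon 6 AAC (Asn): third position 2-fold.
Codon 7 AGG (Arg): third position 2-fold.
Codon 8 CUG (Leu): third position 4-fold.
Codon 9 CUA (Leu): third position 4-fold.
Codon 10 CCC (Pro): third position 4-fold.
Four-fold degenerate third positions: 3.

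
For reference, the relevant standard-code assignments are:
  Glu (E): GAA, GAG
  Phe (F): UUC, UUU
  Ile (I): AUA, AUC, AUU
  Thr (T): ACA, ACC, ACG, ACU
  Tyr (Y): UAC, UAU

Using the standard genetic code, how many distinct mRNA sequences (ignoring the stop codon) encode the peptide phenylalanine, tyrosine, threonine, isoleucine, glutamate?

96

Phe: 2 codons.
Tyr: 2 codons.
Thr: 4 codons.
Ile: 3 codons.
Glu: 2 codons.
2 × 2 × 4 × 3 × 2 = 96.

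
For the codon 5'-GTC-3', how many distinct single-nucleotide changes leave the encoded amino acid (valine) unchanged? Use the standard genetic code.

3

Position 1: none → 0 synonymous.
Position 2: none → 0 synonymous.
Position 3: GTT, GTA, GTG → 3 synonymous.
Total: 0 + 0 + 3 = 3.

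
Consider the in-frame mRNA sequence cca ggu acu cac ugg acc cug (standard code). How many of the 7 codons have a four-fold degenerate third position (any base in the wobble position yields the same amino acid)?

5

Codon 1 CCA (Pro): third position 4-fold.
Codon 2 GGU (Gly): third position 4-fold.
Codon 3 ACU (Thr): third position 4-fold.
Codon 4 CAC (His): third position 2-fold.
Codon 5 UGG (Trp): third position 1-fold.
Codon 6 ACC (Thr): third position 4-fold.
Codon 7 CUG (Leu): third position 4-fold.
Four-fold degenerate third positions: 5.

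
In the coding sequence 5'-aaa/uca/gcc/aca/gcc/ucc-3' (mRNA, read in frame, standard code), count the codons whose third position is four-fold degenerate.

Codon 1 AAA (Lys): third position 2-fold.
Codon 2 UCA (Ser): third position 4-fold.
Codon 3 GCC (Ala): third position 4-fold.
Codon 4 ACA (Thr): third position 4-fold.
Codon 5 GCC (Ala): third position 4-fold.
Codon 6 UCC (Ser): third position 4-fold.
Four-fold degenerate third positions: 5.

5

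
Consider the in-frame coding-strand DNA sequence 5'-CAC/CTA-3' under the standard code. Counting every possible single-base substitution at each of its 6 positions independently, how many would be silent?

5

Codon 1 (CAC, His): 1 synonymous substitution.
Codon 2 (CTA, Leu): 4 synonymous substitutions.
Total: 1 + 4 = 5.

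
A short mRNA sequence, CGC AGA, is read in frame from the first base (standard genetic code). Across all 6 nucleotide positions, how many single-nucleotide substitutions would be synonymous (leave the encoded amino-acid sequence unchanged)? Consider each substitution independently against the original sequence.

Codon 1 (CGC, Arg): 3 synonymous substitutions.
Codon 2 (AGA, Arg): 2 synonymous substitutions.
Total: 3 + 2 = 5.

5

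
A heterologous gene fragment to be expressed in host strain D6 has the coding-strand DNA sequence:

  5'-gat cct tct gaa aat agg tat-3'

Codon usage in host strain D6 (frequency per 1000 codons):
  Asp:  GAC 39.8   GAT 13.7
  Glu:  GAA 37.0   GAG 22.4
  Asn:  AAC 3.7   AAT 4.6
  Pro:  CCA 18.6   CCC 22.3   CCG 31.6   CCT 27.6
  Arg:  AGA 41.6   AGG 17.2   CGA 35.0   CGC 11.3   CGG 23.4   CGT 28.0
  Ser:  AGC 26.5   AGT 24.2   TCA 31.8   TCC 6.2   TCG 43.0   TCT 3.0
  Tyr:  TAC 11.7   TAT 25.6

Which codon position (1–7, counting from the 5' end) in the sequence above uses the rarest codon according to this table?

3

Codon 1 GAT (Asp): 13.7 per 1000.
Codon 2 CCT (Pro): 27.6 per 1000.
Codon 3 TCT (Ser): 3.0 per 1000.
Codon 4 GAA (Glu): 37.0 per 1000.
Codon 5 AAT (Asn): 4.6 per 1000.
Codon 6 AGG (Arg): 17.2 per 1000.
Codon 7 TAT (Tyr): 25.6 per 1000.
Lowest frequency is 3.0 at codon 3.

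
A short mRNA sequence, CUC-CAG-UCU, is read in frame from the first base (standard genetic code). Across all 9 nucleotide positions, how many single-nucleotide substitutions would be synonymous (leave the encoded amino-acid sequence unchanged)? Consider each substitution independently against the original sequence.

7

Codon 1 (CUC, Leu): 3 synonymous substitutions.
Codon 2 (CAG, Gln): 1 synonymous substitution.
Codon 3 (UCU, Ser): 3 synonymous substitutions.
Total: 3 + 1 + 3 = 7.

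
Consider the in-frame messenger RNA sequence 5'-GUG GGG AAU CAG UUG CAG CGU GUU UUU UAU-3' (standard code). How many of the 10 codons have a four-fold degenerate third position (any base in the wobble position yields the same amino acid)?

4

Codon 1 GUG (Val): third position 4-fold.
Codon 2 GGG (Gly): third position 4-fold.
Codon 3 AAU (Asn): third position 2-fold.
Codon 4 CAG (Gln): third position 2-fold.
Codon 5 UUG (Leu): third position 2-fold.
Codon 6 CAG (Gln): third position 2-fold.
Codon 7 CGU (Arg): third position 4-fold.
Codon 8 GUU (Val): third position 4-fold.
Codon 9 UUU (Phe): third position 2-fold.
Codon 10 UAU (Tyr): third position 2-fold.
Four-fold degenerate third positions: 4.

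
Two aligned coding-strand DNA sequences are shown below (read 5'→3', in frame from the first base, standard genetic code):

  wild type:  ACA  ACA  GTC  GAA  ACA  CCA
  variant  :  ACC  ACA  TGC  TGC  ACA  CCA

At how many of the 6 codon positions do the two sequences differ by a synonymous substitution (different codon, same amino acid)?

1

Codon 1: ACA Thr / ACC Thr — synonymous.
Codon 2: ACA Thr / ACA Thr — identical.
Codon 3: GTC Val / TGC Cys — nonsynonymous.
Codon 4: GAA Glu / TGC Cys — nonsynonymous.
Codon 5: ACA Thr / ACA Thr — identical.
Codon 6: CCA Pro / CCA Pro — identical.
Synonymous differences: 1.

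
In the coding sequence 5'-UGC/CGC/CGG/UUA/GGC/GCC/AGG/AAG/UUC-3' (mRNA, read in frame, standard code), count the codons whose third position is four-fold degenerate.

4

Codon 1 UGC (Cys): third position 2-fold.
Codon 2 CGC (Arg): third position 4-fold.
Codon 3 CGG (Arg): third position 4-fold.
Codon 4 UUA (Leu): third position 2-fold.
Codon 5 GGC (Gly): third position 4-fold.
Codon 6 GCC (Ala): third position 4-fold.
Codon 7 AGG (Arg): third position 2-fold.
Codon 8 AAG (Lys): third position 2-fold.
Codon 9 UUC (Phe): third position 2-fold.
Four-fold degenerate third positions: 4.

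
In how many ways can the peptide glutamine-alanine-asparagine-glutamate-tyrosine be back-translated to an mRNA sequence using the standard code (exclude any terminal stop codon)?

Gln: 2 codons.
Ala: 4 codons.
Asn: 2 codons.
Glu: 2 codons.
Tyr: 2 codons.
2 × 4 × 2 × 2 × 2 = 64.

64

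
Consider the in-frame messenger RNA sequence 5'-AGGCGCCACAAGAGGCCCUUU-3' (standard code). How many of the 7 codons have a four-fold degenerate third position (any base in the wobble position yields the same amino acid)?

2

Codon 1 AGG (Arg): third position 2-fold.
Codon 2 CGC (Arg): third position 4-fold.
Codon 3 CAC (His): third position 2-fold.
Codon 4 AAG (Lys): third position 2-fold.
Codon 5 AGG (Arg): third position 2-fold.
Codon 6 CCC (Pro): third position 4-fold.
Codon 7 UUU (Phe): third position 2-fold.
Four-fold degenerate third positions: 2.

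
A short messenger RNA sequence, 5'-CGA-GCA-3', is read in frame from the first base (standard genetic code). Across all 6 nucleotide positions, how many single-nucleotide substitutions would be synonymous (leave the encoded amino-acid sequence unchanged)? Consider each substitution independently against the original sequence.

Codon 1 (CGA, Arg): 4 synonymous substitutions.
Codon 2 (GCA, Ala): 3 synonymous substitutions.
Total: 4 + 3 = 7.

7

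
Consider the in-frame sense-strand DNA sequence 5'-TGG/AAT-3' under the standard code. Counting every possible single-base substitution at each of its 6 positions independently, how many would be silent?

1

Codon 1 (TGG, Trp): 0 synonymous substitutions.
Codon 2 (AAT, Asn): 1 synonymous substitution.
Total: 0 + 1 = 1.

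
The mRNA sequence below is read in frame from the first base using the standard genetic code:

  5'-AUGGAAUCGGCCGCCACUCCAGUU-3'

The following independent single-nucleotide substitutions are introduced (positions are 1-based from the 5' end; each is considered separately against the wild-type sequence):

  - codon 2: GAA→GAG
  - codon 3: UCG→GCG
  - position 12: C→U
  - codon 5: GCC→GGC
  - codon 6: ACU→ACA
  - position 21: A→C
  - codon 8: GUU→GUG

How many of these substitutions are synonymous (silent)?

5

Codon 2: GAA (Glu) → GAG (Glu) — synonymous.
Codon 3: UCG (Ser) → GCG (Ala) — missense.
Codon 4: GCC (Ala) → GCU (Ala) — synonymous.
Codon 5: GCC (Ala) → GGC (Gly) — missense.
Codon 6: ACU (Thr) → ACA (Thr) — synonymous.
Codon 7: CCA (Pro) → CCC (Pro) — synonymous.
Codon 8: GUU (Val) → GUG (Val) — synonymous.
Synonymous: 5 of 7.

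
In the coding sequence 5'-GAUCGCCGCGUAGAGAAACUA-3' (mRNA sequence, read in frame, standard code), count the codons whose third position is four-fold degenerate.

4

Codon 1 GAU (Asp): third position 2-fold.
Codon 2 CGC (Arg): third position 4-fold.
Codon 3 CGC (Arg): third position 4-fold.
Codon 4 GUA (Val): third position 4-fold.
Codon 5 GAG (Glu): third position 2-fold.
Codon 6 AAA (Lys): third position 2-fold.
Codon 7 CUA (Leu): third position 4-fold.
Four-fold degenerate third positions: 4.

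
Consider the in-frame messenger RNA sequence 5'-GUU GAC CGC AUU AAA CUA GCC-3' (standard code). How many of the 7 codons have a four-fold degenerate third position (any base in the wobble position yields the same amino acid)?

4

Codon 1 GUU (Val): third position 4-fold.
Codon 2 GAC (Asp): third position 2-fold.
Codon 3 CGC (Arg): third position 4-fold.
Codon 4 AUU (Ile): third position 3-fold.
Codon 5 AAA (Lys): third position 2-fold.
Codon 6 CUA (Leu): third position 4-fold.
Codon 7 GCC (Ala): third position 4-fold.
Four-fold degenerate third positions: 4.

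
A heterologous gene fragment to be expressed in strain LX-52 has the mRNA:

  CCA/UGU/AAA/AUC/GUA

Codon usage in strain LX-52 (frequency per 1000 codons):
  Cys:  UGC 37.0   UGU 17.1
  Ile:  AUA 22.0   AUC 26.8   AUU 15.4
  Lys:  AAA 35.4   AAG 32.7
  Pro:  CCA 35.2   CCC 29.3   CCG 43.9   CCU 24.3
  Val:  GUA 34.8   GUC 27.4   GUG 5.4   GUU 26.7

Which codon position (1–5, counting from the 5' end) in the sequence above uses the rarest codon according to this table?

Codon 1 CCA (Pro): 35.2 per 1000.
Codon 2 UGU (Cys): 17.1 per 1000.
Codon 3 AAA (Lys): 35.4 per 1000.
Codon 4 AUC (Ile): 26.8 per 1000.
Codon 5 GUA (Val): 34.8 per 1000.
Lowest frequency is 17.1 at codon 2.

2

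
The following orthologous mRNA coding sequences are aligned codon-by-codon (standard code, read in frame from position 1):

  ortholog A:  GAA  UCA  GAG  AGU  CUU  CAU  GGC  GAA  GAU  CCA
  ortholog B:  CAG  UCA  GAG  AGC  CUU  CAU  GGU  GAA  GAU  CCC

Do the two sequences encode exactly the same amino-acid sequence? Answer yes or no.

no

Codon 1: GAA Glu / CAG Gln — nonsynonymous.
Codon 2: UCA Ser / UCA Ser — identical.
Codon 3: GAG Glu / GAG Glu — identical.
Codon 4: AGU Ser / AGC Ser — synonymous.
Codon 5: CUU Leu / CUU Leu — identical.
Codon 6: CAU His / CAU His — identical.
Codon 7: GGC Gly / GGU Gly — synonymous.
Codon 8: GAA Glu / GAA Glu — identical.
Codon 9: GAU Asp / GAU Asp — identical.
Codon 10: CCA Pro / CCC Pro — synonymous.
Nonsynonymous differences: 1 → different protein.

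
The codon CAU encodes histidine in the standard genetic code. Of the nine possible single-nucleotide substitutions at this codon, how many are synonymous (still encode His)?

Position 1: none → 0 synonymous.
Position 2: none → 0 synonymous.
Position 3: CAC → 1 synonymous.
Total: 0 + 0 + 1 = 1.

1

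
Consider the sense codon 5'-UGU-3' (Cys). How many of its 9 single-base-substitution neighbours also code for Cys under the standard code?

Position 1: none → 0 synonymous.
Position 2: none → 0 synonymous.
Position 3: UGC → 1 synonymous.
Total: 0 + 0 + 1 = 1.

1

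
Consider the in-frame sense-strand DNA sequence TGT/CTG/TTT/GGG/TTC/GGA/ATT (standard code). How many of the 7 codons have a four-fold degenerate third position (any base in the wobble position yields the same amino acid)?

Codon 1 TGT (Cys): third position 2-fold.
Codon 2 CTG (Leu): third position 4-fold.
Codon 3 TTT (Phe): third position 2-fold.
Codon 4 GGG (Gly): third position 4-fold.
Codon 5 TTC (Phe): third position 2-fold.
Codon 6 GGA (Gly): third position 4-fold.
Codon 7 ATT (Ile): third position 3-fold.
Four-fold degenerate third positions: 3.

3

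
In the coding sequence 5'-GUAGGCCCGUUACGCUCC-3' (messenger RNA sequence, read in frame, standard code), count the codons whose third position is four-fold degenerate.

5

Codon 1 GUA (Val): third position 4-fold.
Codon 2 GGC (Gly): third position 4-fold.
Codon 3 CCG (Pro): third position 4-fold.
Codon 4 UUA (Leu): third position 2-fold.
Codon 5 CGC (Arg): third position 4-fold.
Codon 6 UCC (Ser): third position 4-fold.
Four-fold degenerate third positions: 5.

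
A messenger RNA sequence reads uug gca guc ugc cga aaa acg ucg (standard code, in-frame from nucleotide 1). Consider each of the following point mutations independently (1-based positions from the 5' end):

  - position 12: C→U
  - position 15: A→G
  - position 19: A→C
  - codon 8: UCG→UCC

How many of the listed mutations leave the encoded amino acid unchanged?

3

Codon 4: UGC (Cys) → UGU (Cys) — synonymous.
Codon 5: CGA (Arg) → CGG (Arg) — synonymous.
Codon 7: ACG (Thr) → CCG (Pro) — missense.
Codon 8: UCG (Ser) → UCC (Ser) — synonymous.
Synonymous: 3 of 4.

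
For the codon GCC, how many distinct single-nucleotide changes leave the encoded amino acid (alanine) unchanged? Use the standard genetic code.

3

Position 1: none → 0 synonymous.
Position 2: none → 0 synonymous.
Position 3: GCU, GCA, GCG → 3 synonymous.
Total: 0 + 0 + 3 = 3.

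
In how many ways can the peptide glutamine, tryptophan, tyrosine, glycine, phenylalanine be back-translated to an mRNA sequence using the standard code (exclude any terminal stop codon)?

32

Gln: 2 codons.
Trp: 1 codon.
Tyr: 2 codons.
Gly: 4 codons.
Phe: 2 codons.
2 × 1 × 2 × 4 × 2 = 32.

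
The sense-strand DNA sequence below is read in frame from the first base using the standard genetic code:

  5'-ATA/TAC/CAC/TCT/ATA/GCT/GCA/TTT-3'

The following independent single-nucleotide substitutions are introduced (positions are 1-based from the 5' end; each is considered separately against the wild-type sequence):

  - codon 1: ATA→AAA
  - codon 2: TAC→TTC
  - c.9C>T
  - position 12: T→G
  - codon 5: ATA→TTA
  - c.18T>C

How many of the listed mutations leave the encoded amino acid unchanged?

Codon 1: ATA (Ile) → AAA (Lys) — missense.
Codon 2: TAC (Tyr) → TTC (Phe) — missense.
Codon 3: CAC (His) → CAT (His) — synonymous.
Codon 4: TCT (Ser) → TCG (Ser) — synonymous.
Codon 5: ATA (Ile) → TTA (Leu) — missense.
Codon 6: GCT (Ala) → GCC (Ala) — synonymous.
Synonymous: 3 of 6.

3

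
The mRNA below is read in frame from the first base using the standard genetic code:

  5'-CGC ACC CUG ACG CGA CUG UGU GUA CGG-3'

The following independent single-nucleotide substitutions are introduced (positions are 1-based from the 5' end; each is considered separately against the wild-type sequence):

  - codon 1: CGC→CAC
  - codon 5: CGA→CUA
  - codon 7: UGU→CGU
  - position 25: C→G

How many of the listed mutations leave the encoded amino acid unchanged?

Codon 1: CGC (Arg) → CAC (His) — missense.
Codon 5: CGA (Arg) → CUA (Leu) — missense.
Codon 7: UGU (Cys) → CGU (Arg) — missense.
Codon 9: CGG (Arg) → GGG (Gly) — missense.
Synonymous: 0 of 4.

0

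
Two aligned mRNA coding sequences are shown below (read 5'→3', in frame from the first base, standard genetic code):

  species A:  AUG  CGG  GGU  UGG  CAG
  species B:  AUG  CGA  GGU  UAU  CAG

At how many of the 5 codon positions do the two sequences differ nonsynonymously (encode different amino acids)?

Codon 1: AUG Met / AUG Met — identical.
Codon 2: CGG Arg / CGA Arg — synonymous.
Codon 3: GGU Gly / GGU Gly — identical.
Codon 4: UGG Trp / UAU Tyr — nonsynonymous.
Codon 5: CAG Gln / CAG Gln — identical.
Nonsynonymous differences: 1.

1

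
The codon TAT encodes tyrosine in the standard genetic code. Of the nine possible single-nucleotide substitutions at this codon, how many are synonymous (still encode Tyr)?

1

Position 1: none → 0 synonymous.
Position 2: none → 0 synonymous.
Position 3: TAC → 1 synonymous.
Total: 0 + 0 + 1 = 1.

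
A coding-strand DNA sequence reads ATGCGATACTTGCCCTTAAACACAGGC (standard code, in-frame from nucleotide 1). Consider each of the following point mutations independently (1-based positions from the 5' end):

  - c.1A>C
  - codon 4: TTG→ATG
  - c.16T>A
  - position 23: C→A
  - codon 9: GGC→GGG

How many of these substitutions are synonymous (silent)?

1

Codon 1: ATG (Met) → CTG (Leu) — missense.
Codon 4: TTG (Leu) → ATG (Met) — missense.
Codon 6: TTA (Leu) → ATA (Ile) — missense.
Codon 8: ACA (Thr) → AAA (Lys) — missense.
Codon 9: GGC (Gly) → GGG (Gly) — synonymous.
Synonymous: 1 of 5.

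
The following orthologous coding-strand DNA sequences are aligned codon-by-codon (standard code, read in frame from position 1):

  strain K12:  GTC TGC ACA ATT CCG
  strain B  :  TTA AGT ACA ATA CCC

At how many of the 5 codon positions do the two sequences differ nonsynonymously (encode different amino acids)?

2

Codon 1: GTC Val / TTA Leu — nonsynonymous.
Codon 2: TGC Cys / AGT Ser — nonsynonymous.
Codon 3: ACA Thr / ACA Thr — identical.
Codon 4: ATT Ile / ATA Ile — synonymous.
Codon 5: CCG Pro / CCC Pro — synonymous.
Nonsynonymous differences: 2.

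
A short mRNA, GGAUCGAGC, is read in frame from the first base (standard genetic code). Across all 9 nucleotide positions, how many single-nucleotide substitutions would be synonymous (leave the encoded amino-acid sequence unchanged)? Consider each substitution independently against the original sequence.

7

Codon 1 (GGA, Gly): 3 synonymous substitutions.
Codon 2 (UCG, Ser): 3 synonymous substitutions.
Codon 3 (AGC, Ser): 1 synonymous substitution.
Total: 3 + 3 + 1 = 7.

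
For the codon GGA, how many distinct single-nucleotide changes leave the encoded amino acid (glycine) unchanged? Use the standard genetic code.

Position 1: none → 0 synonymous.
Position 2: none → 0 synonymous.
Position 3: GGT, GGC, GGG → 3 synonymous.
Total: 0 + 0 + 3 = 3.

3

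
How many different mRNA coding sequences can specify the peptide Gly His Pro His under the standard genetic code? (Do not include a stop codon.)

Gly: 4 codons.
His: 2 codons.
Pro: 4 codons.
His: 2 codons.
4 × 2 × 4 × 2 = 64.

64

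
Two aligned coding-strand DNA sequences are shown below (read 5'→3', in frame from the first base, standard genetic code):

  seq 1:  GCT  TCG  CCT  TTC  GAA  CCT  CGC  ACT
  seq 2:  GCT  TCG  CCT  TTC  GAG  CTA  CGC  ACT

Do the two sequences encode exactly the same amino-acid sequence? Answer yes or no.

no

Codon 1: GCT Ala / GCT Ala — identical.
Codon 2: TCG Ser / TCG Ser — identical.
Codon 3: CCT Pro / CCT Pro — identical.
Codon 4: TTC Phe / TTC Phe — identical.
Codon 5: GAA Glu / GAG Glu — synonymous.
Codon 6: CCT Pro / CTA Leu — nonsynonymous.
Codon 7: CGC Arg / CGC Arg — identical.
Codon 8: ACT Thr / ACT Thr — identical.
Nonsynonymous differences: 1 → different protein.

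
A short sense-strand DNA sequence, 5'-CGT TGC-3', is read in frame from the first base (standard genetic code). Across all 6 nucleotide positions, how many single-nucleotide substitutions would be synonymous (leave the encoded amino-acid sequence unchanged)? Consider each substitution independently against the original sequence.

4

Codon 1 (CGT, Arg): 3 synonymous substitutions.
Codon 2 (TGC, Cys): 1 synonymous substitution.
Total: 3 + 1 = 4.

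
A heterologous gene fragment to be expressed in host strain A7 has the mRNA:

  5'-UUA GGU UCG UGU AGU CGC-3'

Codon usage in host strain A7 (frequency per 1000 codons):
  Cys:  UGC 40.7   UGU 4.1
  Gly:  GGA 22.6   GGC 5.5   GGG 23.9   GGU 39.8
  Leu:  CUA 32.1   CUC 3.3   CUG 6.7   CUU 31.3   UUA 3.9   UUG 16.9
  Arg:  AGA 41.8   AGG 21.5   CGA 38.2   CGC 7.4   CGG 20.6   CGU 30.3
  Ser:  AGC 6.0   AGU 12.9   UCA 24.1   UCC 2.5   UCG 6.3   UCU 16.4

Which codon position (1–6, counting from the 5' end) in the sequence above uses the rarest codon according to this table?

Codon 1 UUA (Leu): 3.9 per 1000.
Codon 2 GGU (Gly): 39.8 per 1000.
Codon 3 UCG (Ser): 6.3 per 1000.
Codon 4 UGU (Cys): 4.1 per 1000.
Codon 5 AGU (Ser): 12.9 per 1000.
Codon 6 CGC (Arg): 7.4 per 1000.
Lowest frequency is 3.9 at codon 1.

1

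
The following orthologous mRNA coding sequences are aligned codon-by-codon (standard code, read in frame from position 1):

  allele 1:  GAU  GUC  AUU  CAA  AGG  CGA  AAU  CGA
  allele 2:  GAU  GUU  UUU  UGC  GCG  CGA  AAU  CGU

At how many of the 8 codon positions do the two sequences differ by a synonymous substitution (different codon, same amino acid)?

2

Codon 1: GAU Asp / GAU Asp — identical.
Codon 2: GUC Val / GUU Val — synonymous.
Codon 3: AUU Ile / UUU Phe — nonsynonymous.
Codon 4: CAA Gln / UGC Cys — nonsynonymous.
Codon 5: AGG Arg / GCG Ala — nonsynonymous.
Codon 6: CGA Arg / CGA Arg — identical.
Codon 7: AAU Asn / AAU Asn — identical.
Codon 8: CGA Arg / CGU Arg — synonymous.
Synonymous differences: 2.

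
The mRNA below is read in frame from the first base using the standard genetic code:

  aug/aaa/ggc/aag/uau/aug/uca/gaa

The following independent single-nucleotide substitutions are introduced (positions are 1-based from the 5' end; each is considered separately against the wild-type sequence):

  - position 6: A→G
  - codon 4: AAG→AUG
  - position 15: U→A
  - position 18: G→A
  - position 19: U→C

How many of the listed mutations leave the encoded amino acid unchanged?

Codon 2: AAA (Lys) → AAG (Lys) — synonymous.
Codon 4: AAG (Lys) → AUG (Met) — missense.
Codon 5: UAU (Tyr) → UAA (Stop) — nonsense.
Codon 6: AUG (Met) → AUA (Ile) — missense.
Codon 7: UCA (Ser) → CCA (Pro) — missense.
Synonymous: 1 of 5.

1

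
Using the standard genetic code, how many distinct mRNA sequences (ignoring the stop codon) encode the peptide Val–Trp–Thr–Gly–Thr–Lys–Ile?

1536

Val: 4 codons.
Trp: 1 codon.
Thr: 4 codons.
Gly: 4 codons.
Thr: 4 codons.
Lys: 2 codons.
Ile: 3 codons.
4 × 1 × 4 × 4 × 4 × 2 × 3 = 1536.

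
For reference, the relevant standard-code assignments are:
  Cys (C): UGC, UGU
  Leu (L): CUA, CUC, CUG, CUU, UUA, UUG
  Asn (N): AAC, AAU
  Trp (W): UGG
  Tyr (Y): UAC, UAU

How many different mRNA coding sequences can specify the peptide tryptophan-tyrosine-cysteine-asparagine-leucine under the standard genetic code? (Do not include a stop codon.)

Trp: 1 codon.
Tyr: 2 codons.
Cys: 2 codons.
Asn: 2 codons.
Leu: 6 codons.
1 × 2 × 2 × 2 × 6 = 48.

48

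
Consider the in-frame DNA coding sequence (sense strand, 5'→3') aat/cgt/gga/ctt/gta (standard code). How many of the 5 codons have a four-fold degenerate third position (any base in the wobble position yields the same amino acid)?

Codon 1 AAT (Asn): third position 2-fold.
Codon 2 CGT (Arg): third position 4-fold.
Codon 3 GGA (Gly): third position 4-fold.
Codon 4 CTT (Leu): third position 4-fold.
Codon 5 GTA (Val): third position 4-fold.
Four-fold degenerate third positions: 4.

4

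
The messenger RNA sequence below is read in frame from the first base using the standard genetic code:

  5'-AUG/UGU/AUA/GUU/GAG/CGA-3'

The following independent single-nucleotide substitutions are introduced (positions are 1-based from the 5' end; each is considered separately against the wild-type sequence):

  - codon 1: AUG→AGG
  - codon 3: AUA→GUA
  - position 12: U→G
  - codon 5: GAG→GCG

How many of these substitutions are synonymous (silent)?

Codon 1: AUG (Met) → AGG (Arg) — missense.
Codon 3: AUA (Ile) → GUA (Val) — missense.
Codon 4: GUU (Val) → GUG (Val) — synonymous.
Codon 5: GAG (Glu) → GCG (Ala) — missense.
Synonymous: 1 of 4.

1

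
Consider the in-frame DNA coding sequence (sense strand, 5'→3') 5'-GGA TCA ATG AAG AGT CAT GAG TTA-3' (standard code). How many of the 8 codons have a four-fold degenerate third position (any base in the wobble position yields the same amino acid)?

Codon 1 GGA (Gly): third position 4-fold.
Codon 2 TCA (Ser): third position 4-fold.
Codon 3 ATG (Met): third position 1-fold.
Codon 4 AAG (Lys): third position 2-fold.
Codon 5 AGT (Ser): third position 2-fold.
Codon 6 CAT (His): third position 2-fold.
Codon 7 GAG (Glu): third position 2-fold.
Codon 8 TTA (Leu): third position 2-fold.
Four-fold degenerate third positions: 2.

2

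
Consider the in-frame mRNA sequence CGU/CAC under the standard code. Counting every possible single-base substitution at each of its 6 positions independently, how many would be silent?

Codon 1 (CGU, Arg): 3 synonymous substitutions.
Codon 2 (CAC, His): 1 synonymous substitution.
Total: 3 + 1 = 4.

4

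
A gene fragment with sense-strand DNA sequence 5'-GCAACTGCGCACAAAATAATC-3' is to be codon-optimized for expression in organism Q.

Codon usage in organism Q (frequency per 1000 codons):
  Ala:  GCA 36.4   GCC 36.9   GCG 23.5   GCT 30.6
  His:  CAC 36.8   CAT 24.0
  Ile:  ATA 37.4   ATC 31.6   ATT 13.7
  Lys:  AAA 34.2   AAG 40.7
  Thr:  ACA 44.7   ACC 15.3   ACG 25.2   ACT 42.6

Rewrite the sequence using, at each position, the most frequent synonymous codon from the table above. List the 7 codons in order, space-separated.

GCC ACA GCC CAC AAG ATA ATA

Codon 1 (Ala): best is GCC at 36.9.
Codon 2 (Thr): best is ACA at 44.7.
Codon 3 (Ala): best is GCC at 36.9.
Codon 4 (His): best is CAC at 36.8.
Codon 5 (Lys): best is AAG at 40.7.
Codon 6 (Ile): best is ATA at 37.4.
Codon 7 (Ile): best is ATA at 37.4.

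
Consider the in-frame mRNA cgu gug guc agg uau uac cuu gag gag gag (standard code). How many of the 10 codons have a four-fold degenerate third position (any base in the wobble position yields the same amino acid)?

4

Codon 1 CGU (Arg): third position 4-fold.
Codon 2 GUG (Val): third position 4-fold.
Codon 3 GUC (Val): third position 4-fold.
Codon 4 AGG (Arg): third position 2-fold.
Codon 5 UAU (Tyr): third position 2-fold.
Codon 6 UAC (Tyr): third position 2-fold.
Codon 7 CUU (Leu): third position 4-fold.
Codon 8 GAG (Glu): third position 2-fold.
Codon 9 GAG (Glu): third position 2-fold.
Codon 10 GAG (Glu): third position 2-fold.
Four-fold degenerate third positions: 4.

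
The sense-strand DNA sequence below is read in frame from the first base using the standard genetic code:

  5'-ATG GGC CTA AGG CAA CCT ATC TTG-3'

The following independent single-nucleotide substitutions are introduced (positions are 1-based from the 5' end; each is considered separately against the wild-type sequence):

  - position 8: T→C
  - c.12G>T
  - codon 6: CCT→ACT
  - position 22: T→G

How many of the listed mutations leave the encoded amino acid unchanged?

Codon 3: CTA (Leu) → CCA (Pro) — missense.
Codon 4: AGG (Arg) → AGT (Ser) — missense.
Codon 6: CCT (Pro) → ACT (Thr) — missense.
Codon 8: TTG (Leu) → GTG (Val) — missense.
Synonymous: 0 of 4.

0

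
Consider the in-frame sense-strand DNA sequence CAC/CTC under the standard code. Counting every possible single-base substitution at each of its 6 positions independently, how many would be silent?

4

Codon 1 (CAC, His): 1 synonymous substitution.
Codon 2 (CTC, Leu): 3 synonymous substitutions.
Total: 1 + 3 = 4.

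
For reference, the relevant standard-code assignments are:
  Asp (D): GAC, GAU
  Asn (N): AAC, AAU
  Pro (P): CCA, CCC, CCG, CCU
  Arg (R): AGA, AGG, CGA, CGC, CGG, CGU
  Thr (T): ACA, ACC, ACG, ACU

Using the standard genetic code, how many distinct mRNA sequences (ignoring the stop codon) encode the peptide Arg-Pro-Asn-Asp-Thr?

384

Arg: 6 codons.
Pro: 4 codons.
Asn: 2 codons.
Asp: 2 codons.
Thr: 4 codons.
6 × 4 × 2 × 2 × 4 = 384.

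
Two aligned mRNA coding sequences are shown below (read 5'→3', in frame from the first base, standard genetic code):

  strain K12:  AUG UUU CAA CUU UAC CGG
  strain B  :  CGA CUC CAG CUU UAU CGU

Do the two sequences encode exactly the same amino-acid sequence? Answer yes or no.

Codon 1: AUG Met / CGA Arg — nonsynonymous.
Codon 2: UUU Phe / CUC Leu — nonsynonymous.
Codon 3: CAA Gln / CAG Gln — synonymous.
Codon 4: CUU Leu / CUU Leu — identical.
Codon 5: UAC Tyr / UAU Tyr — synonymous.
Codon 6: CGG Arg / CGU Arg — synonymous.
Nonsynonymous differences: 2 → different protein.

no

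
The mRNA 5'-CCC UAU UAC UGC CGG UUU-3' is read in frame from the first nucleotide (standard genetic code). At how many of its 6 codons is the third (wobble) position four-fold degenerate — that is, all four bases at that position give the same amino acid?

2

Codon 1 CCC (Pro): third position 4-fold.
Codon 2 UAU (Tyr): third position 2-fold.
Codon 3 UAC (Tyr): third position 2-fold.
Codon 4 UGC (Cys): third position 2-fold.
Codon 5 CGG (Arg): third position 4-fold.
Codon 6 UUU (Phe): third position 2-fold.
Four-fold degenerate third positions: 2.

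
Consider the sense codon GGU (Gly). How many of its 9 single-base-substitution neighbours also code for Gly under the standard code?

3

Position 1: none → 0 synonymous.
Position 2: none → 0 synonymous.
Position 3: GGC, GGA, GGG → 3 synonymous.
Total: 0 + 0 + 3 = 3.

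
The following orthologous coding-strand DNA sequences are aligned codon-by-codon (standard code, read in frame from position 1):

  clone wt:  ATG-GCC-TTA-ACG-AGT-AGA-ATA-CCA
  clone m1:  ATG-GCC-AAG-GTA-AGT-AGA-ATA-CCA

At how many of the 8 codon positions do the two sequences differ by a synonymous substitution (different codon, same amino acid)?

Codon 1: ATG Met / ATG Met — identical.
Codon 2: GCC Ala / GCC Ala — identical.
Codon 3: TTA Leu / AAG Lys — nonsynonymous.
Codon 4: ACG Thr / GTA Val — nonsynonymous.
Codon 5: AGT Ser / AGT Ser — identical.
Codon 6: AGA Arg / AGA Arg — identical.
Codon 7: ATA Ile / ATA Ile — identical.
Codon 8: CCA Pro / CCA Pro — identical.
Synonymous differences: 0.

0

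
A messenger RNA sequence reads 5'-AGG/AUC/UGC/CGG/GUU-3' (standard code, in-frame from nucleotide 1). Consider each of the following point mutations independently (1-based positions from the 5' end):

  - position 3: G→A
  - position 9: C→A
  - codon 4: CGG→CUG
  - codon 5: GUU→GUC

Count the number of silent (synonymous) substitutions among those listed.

Codon 1: AGG (Arg) → AGA (Arg) — synonymous.
Codon 3: UGC (Cys) → UGA (Stop) — nonsense.
Codon 4: CGG (Arg) → CUG (Leu) — missense.
Codon 5: GUU (Val) → GUC (Val) — synonymous.
Synonymous: 2 of 4.

2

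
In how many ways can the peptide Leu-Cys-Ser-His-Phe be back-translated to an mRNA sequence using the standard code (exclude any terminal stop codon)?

288

Leu: 6 codons.
Cys: 2 codons.
Ser: 6 codons.
His: 2 codons.
Phe: 2 codons.
6 × 2 × 6 × 2 × 2 = 288.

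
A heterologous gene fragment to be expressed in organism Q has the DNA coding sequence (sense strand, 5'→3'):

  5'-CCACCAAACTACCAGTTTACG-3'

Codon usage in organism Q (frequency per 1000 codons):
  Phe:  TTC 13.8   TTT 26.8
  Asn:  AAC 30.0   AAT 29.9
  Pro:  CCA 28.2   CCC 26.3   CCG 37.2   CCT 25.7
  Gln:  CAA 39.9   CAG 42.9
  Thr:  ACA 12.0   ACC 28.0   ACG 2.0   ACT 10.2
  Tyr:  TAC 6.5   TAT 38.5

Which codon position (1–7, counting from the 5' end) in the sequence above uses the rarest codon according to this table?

Codon 1 CCA (Pro): 28.2 per 1000.
Codon 2 CCA (Pro): 28.2 per 1000.
Codon 3 AAC (Asn): 30.0 per 1000.
Codon 4 TAC (Tyr): 6.5 per 1000.
Codon 5 CAG (Gln): 42.9 per 1000.
Codon 6 TTT (Phe): 26.8 per 1000.
Codon 7 ACG (Thr): 2.0 per 1000.
Lowest frequency is 2.0 at codon 7.

7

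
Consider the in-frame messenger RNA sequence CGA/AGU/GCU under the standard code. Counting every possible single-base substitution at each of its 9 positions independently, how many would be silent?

8

Codon 1 (CGA, Arg): 4 synonymous substitutions.
Codon 2 (AGU, Ser): 1 synonymous substitution.
Codon 3 (GCU, Ala): 3 synonymous substitutions.
Total: 4 + 1 + 3 = 8.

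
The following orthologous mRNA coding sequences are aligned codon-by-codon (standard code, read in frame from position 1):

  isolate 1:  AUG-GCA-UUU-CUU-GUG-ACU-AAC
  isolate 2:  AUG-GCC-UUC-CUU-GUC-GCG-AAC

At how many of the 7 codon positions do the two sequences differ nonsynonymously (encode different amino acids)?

1

Codon 1: AUG Met / AUG Met — identical.
Codon 2: GCA Ala / GCC Ala — synonymous.
Codon 3: UUU Phe / UUC Phe — synonymous.
Codon 4: CUU Leu / CUU Leu — identical.
Codon 5: GUG Val / GUC Val — synonymous.
Codon 6: ACU Thr / GCG Ala — nonsynonymous.
Codon 7: AAC Asn / AAC Asn — identical.
Nonsynonymous differences: 1.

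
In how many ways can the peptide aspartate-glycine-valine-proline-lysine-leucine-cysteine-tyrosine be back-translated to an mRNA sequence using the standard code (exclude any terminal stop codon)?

6144

Asp: 2 codons.
Gly: 4 codons.
Val: 4 codons.
Pro: 4 codons.
Lys: 2 codons.
Leu: 6 codons.
Cys: 2 codons.
Tyr: 2 codons.
2 × 4 × 4 × 4 × 2 × 6 × 2 × 2 = 6144.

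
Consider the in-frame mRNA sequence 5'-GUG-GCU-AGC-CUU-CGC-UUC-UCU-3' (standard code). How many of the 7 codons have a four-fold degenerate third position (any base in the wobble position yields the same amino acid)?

Codon 1 GUG (Val): third position 4-fold.
Codon 2 GCU (Ala): third position 4-fold.
Codon 3 AGC (Ser): third position 2-fold.
Codon 4 CUU (Leu): third position 4-fold.
Codon 5 CGC (Arg): third position 4-fold.
Codon 6 UUC (Phe): third position 2-fold.
Codon 7 UCU (Ser): third position 4-fold.
Four-fold degenerate third positions: 5.

5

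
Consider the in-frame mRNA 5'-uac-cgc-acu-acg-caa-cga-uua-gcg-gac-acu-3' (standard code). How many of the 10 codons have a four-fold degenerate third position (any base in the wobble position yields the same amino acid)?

Codon 1 UAC (Tyr): third position 2-fold.
Codon 2 CGC (Arg): third position 4-fold.
Codon 3 ACU (Thr): third position 4-fold.
Codon 4 ACG (Thr): third position 4-fold.
Codon 5 CAA (Gln): third position 2-fold.
Codon 6 CGA (Arg): third position 4-fold.
Codon 7 UUA (Leu): third position 2-fold.
Codon 8 GCG (Ala): third position 4-fold.
Codon 9 GAC (Asp): third position 2-fold.
Codon 10 ACU (Thr): third position 4-fold.
Four-fold degenerate third positions: 6.

6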